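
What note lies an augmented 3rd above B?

D##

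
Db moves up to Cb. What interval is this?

Counting letters D–E–F–G–A–B–C gives a seventh.
Db→Cb = 10 semitones, 1 narrower than the major seventh (11), so minor.

minor seventh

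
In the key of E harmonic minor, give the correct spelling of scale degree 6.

The E harmonic minor scale runs E F# G A B C D#.
Degree 6 is C.

C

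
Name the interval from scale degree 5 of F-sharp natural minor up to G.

diminished fifth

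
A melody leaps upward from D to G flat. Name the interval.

diminished fourth

Counting letters D–E–F–G gives a fourth.
D→Gb = 4 semitones, 1 narrower than the perfect fourth (5), so diminished.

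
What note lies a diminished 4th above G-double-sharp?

C#

A fourth above G lands on the letter C.
A diminished fourth spans 4 semitones, so G## moves to pitch class 1. On the letter C that is C#.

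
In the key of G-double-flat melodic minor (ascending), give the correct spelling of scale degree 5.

Dbb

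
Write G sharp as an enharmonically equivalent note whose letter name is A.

Ab

Plain A sits 1 semitone above G#, so on the letter A the same pitch needs a flat: Ab.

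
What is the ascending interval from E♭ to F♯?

augmented second

The letter names run E→F, a span of 1 letter step, so the interval is some kind of second.
Eb to F# is 3 semitones. A major second is 2, so 3 makes it augmented.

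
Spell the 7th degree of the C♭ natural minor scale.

Bbb

Degree 7 takes the letter 6 steps above C, which is B.
In natural minor, degree 7 sits 10 semitones above the tonic. Cb + 10 semitones is pitch class 9, spelled on B as Bbb.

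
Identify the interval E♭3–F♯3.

Counting letters E–F gives a second.
Eb→F# = 3 semitones, 1 wider than the major second (2), so augmented.

augmented second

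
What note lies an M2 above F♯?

A second above F lands on the letter G.
A major second spans 2 semitones, so F# moves to pitch class 8. On the letter G that is G#.

G#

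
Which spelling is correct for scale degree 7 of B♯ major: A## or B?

A##

Each scale degree takes a distinct letter name. Degree 7 of a scale on B must use the letter A.
A## and B are enharmonically the same pitch, but only A## uses the letter A, so it is the correct spelling here.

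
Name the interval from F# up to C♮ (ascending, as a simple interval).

The letter names run F→C, a span of 4 letter steps, so the interval is some kind of fifth.
F# to C is 6 semitones. A perfect fifth is 7, so 6 makes it diminished.

diminished fifth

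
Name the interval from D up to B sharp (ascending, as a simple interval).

Counting letters D–E–F–G–A–B gives a sixth.
D→B# = 10 semitones, 1 wider than the major sixth (9), so augmented.

augmented sixth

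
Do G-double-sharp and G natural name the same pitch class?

Two spellings are enharmonically equivalent only if they share a pitch class.
Here G## → 9, G → 7; 7 ≠ 9, so they are not.

No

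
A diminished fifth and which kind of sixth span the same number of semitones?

A diminished fifth spans 6 semitones.
A sixth spanning 6 semitones is doubly diminished (the major sixth is 9).

doubly diminished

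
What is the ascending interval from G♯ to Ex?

augmented sixth

The letter names run G→E, a span of 5 letter steps, so the interval is some kind of sixth.
G# to E## is 10 semitones. A major sixth is 9, so 10 makes it augmented.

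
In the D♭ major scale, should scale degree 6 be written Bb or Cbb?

Bb

Each scale degree takes a distinct letter name. Degree 6 of a scale on D must use the letter B.
Bb and Cbb are enharmonically the same pitch, but only Bb uses the letter B, so it is the correct spelling here.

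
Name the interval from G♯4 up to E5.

minor sixth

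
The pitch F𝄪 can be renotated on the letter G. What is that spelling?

F## is pitch class 7. The letter G alone is pitch class 7.
Pitch class 7 on G needs no accidental: G.

G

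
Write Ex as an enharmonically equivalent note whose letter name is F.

E## is pitch class 6. The letter F alone is pitch class 5.
To reach pitch class 6 from F requires an offset of +1 semitone, i.e. sharp: F#.

F#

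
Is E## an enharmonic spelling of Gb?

Yes

E## is pitch class 6; Gb is pitch class 6.
All spellings map to pitch class 6, so they are enharmonically equivalent.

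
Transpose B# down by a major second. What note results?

B down a major second is A, so the target letter is A.
From B#, a major second is 2 semitones down: A#.

A#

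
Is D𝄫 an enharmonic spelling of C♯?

Dbb is pitch class 0; C# is pitch class 1.
The pitch classes differ (0 vs. 1), so they are not enharmonic equivalents.

No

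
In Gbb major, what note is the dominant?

Degree 5 takes the letter 4 steps above G, which is D.
In major, degree 5 sits 7 semitones above the tonic. Gbb + 7 semitones is pitch class 0, spelled on D as Dbb.

Dbb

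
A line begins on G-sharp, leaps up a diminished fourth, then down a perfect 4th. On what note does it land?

A diminished fourth up from G# is C (letter C, 4 semitones up).
A perfect fourth down from C is G (letter G, 5 semitones down).

G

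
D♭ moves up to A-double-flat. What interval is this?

Counting letters D–E–F–G–A gives a fifth.
Db→Abb = 6 semitones, 1 narrower than the perfect fifth (7), so diminished.

diminished fifth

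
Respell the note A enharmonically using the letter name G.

G##

A is pitch class 9. The letter G alone is pitch class 7.
To reach pitch class 9 from G requires an offset of +2 semitones, i.e. double sharp: G##.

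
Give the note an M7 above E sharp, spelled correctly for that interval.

A seventh above E lands on the letter D.
A major seventh spans 11 semitones, so E# moves to pitch class 4. On the letter D that is D##.

D##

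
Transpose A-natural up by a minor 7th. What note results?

G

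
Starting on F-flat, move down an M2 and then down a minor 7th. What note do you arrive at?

A major second down from Fb is Ebb (letter E, 2 semitones down).
A minor seventh down from Ebb is Fb (letter F, 10 semitones down).

Fb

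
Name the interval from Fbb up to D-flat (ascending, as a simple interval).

augmented sixth

Counting letters F–G–A–B–C–D gives a sixth.
Fbb→Db = 10 semitones, 1 wider than the major sixth (9), so augmented.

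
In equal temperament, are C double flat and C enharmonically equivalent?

No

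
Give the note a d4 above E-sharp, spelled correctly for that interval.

A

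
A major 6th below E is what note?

G

A sixth below E lands on the letter G.
A major sixth spans 9 semitones, so E moves to pitch class 7. On the letter G that is G.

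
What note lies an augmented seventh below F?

Gbb

F down a major seventh is Gb, so the target letter is G.
From F, an augmented seventh is 12 semitones down: Gbb.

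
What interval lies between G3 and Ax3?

Counting letters G–A gives a second.
G→A## = 4 semitones, 2 wider than the major second (2), so doubly augmented.

doubly augmented second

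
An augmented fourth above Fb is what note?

Bb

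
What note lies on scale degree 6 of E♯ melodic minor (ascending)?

C##

Degree 6 takes the letter 5 steps above E, which is C.
In melodic minor (ascending), degree 6 sits 9 semitones above the tonic. E# + 9 semitones is pitch class 2, spelled on C as C##.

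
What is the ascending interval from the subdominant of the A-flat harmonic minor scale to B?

augmented sixth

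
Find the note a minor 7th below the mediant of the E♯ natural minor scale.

A#

The mediant of E# natural minor is G#.
A minor seventh (10 semitones) below G# lands on the letter A, giving A#.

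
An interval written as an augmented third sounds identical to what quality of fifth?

An augmented third spans 5 semitones.
A fifth spanning 5 semitones is doubly diminished (the perfect fifth is 7).

doubly diminished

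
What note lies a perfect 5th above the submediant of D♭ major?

F

The submediant of Db major is Bb.
A perfect fifth (7 semitones) above Bb lands on the letter F, giving F.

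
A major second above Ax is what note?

B##

A second above A lands on the letter B.
A major second spans 2 semitones, so A## moves to pitch class 1. On the letter B that is B##.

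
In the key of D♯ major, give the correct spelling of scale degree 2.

Degree 2 takes the letter 1 step above D, which is E.
In major, degree 2 sits 2 semitones above the tonic. D# + 2 semitones is pitch class 5, spelled on E as E#.

E#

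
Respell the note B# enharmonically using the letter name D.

Dbb

Plain D sits 2 semitones above B#, so on the letter D the same pitch needs a double flat: Dbb.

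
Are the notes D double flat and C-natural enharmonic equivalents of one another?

Yes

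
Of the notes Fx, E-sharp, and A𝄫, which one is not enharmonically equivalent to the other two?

E#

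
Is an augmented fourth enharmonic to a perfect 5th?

No

An augmented fourth spans 6 semitones; a perfect fifth spans 7.
The spans differ, so they are not enharmonic equivalents.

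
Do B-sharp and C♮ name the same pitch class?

B# = pitch class 0 and C = pitch class 0 — the same pitch class, so they are enharmonic equivalents.

Yes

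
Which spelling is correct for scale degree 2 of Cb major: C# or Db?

Db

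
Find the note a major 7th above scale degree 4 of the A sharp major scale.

Scale degree 4 of A# major is D#.
A major seventh (11 semitones) above D# lands on the letter C, giving C##.

C##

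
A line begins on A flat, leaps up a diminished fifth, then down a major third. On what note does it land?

A diminished fifth up from Ab is Ebb (letter E, 6 semitones up).
A major third down from Ebb is Cbb (letter C, 4 semitones down).

Cbb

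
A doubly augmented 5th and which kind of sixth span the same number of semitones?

major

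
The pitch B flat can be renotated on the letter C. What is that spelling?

Bb is pitch class 10. The letter C alone is pitch class 0.
To reach pitch class 10 from C requires an offset of -2 semitones, i.e. double flat: Cbb.

Cbb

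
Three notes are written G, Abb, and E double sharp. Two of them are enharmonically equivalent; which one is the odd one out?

E##

In 12-tone equal temperament, enharmonic equivalents share a pitch class. G is pitch class 7; Abb is pitch class 7; E## is pitch class 6.
G and Abb share pitch class 7, while E## is pitch class 6.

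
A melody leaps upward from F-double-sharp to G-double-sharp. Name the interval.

major second

The letter names run F→G, a span of 1 letter step, so the interval is some kind of second.
F## to G## is 2 semitones. A major second is 2, so 2 makes it major.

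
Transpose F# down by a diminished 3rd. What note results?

D##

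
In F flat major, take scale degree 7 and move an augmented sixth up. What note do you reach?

C#

Scale degree 7 of Fb major is Eb.
An augmented sixth (10 semitones) above Eb lands on the letter C, giving C#.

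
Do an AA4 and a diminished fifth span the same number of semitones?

No

A doubly augmented fourth spans 7 semitones; a diminished fifth spans 6.
The spans differ, so they are not enharmonic equivalents.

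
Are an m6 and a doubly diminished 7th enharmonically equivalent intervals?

A minor sixth spans 8 semitones; a doubly diminished seventh spans 8.
They are enharmonically equivalent.

Yes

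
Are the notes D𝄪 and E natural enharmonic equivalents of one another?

Yes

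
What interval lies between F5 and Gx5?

Counting letters F–G gives a second.
F→G## = 4 semitones, 2 wider than the major second (2), so doubly augmented.

doubly augmented second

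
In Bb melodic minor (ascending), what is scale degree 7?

A

The Bb melodic minor (ascending) scale runs Bb C Db Eb F G A.
Degree 7 is A.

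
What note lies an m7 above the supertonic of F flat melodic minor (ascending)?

Fb

The supertonic of Fb melodic minor (ascending) is Gb.
A minor seventh (10 semitones) above Gb lands on the letter F, giving Fb.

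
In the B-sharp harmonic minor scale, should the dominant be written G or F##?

F##

Each scale degree takes a distinct letter name. Degree 5 of a scale on B must use the letter F.
F## and G are enharmonically the same pitch, but only F## uses the letter F, so it is the correct spelling here.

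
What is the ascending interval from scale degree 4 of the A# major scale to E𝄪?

Scale degree 4 of A# major is D#.
D# up to E##: letters D→E make it a second; 3 semitones makes it augmented.

augmented second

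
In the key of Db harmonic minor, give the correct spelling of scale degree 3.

The Db harmonic minor scale runs Db Eb Fb Gb Ab Bbb C.
Degree 3 is Fb.

Fb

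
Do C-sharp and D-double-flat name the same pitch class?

No

C# is pitch class 1; Dbb is pitch class 0.
The pitch classes differ (1 vs. 0), so they are not enharmonic equivalents.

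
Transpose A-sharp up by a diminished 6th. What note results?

A up a major sixth is F#, so the target letter is F.
From A#, a diminished sixth is 7 semitones up: F.

F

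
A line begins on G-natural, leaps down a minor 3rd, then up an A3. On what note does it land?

G##

A minor third down from G is E (letter E, 3 semitones down).
An augmented third up from E is G## (letter G, 5 semitones up).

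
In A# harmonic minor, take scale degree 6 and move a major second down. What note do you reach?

E

Scale degree 6 of A# harmonic minor is F#.
A major second (2 semitones) below F# lands on the letter E, giving E.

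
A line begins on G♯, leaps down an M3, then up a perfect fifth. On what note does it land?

B

A major third down from G# is E (letter E, 4 semitones down).
A perfect fifth up from E is B (letter B, 7 semitones up).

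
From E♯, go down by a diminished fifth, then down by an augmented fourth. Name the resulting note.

E#

A diminished fifth down from E# is A## (letter A, 6 semitones down).
An augmented fourth down from A## is E# (letter E, 6 semitones down).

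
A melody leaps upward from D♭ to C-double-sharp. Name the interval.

Counting letters D–E–F–G–A–B–C gives a seventh.
Db→C## = 13 semitones, 2 wider than the major seventh (11), so doubly augmented.

doubly augmented seventh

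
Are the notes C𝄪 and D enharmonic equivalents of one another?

C## = pitch class 2 and D = pitch class 2 — the same pitch class, so they are enharmonic equivalents.

Yes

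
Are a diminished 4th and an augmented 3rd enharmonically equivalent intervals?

No

A diminished fourth spans 4 semitones; an augmented third spans 5.
The spans differ, so they are not enharmonic equivalents.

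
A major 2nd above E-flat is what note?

E up a major second is F#, so the target letter is F.
From Eb, a major second is 2 semitones up: F.

F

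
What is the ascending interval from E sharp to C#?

Counting letters E–F–G–A–B–C gives a sixth.
E#→C# = 8 semitones, 1 narrower than the major sixth (9), so minor.

minor sixth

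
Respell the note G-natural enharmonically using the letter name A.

Abb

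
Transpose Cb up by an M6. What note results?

Ab

A sixth above C lands on the letter A.
A major sixth spans 9 semitones, so Cb moves to pitch class 8. On the letter A that is Ab.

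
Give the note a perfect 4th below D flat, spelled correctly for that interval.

A fourth below D lands on the letter A.
A perfect fourth spans 5 semitones, so Db moves to pitch class 8. On the letter A that is Ab.

Ab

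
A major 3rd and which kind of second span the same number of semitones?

doubly augmented

A major third spans 4 semitones.
A second spanning 4 semitones is doubly augmented (the major second is 2).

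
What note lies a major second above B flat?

B up a major second is C#, so the target letter is C.
From Bb, a major second is 2 semitones up: C.

C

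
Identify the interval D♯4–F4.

diminished third

The letter names run D→F, a span of 2 letter steps, so the interval is some kind of third.
D# to F is 2 semitones. A major third is 4, so 2 makes it diminished.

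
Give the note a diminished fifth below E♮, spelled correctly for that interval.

A#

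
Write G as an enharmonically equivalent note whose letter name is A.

Abb

Plain A sits 2 semitones above G, so on the letter A the same pitch needs a double flat: Abb.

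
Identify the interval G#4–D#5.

Counting letters G–A–B–C–D gives a fifth.
G#→D# = 7 semitones, exactly the perfect fifth.

perfect fifth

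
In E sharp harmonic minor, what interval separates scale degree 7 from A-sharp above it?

Scale degree 7 of E# harmonic minor is D##.
D## up to A#: letters D→A make it a fifth; 6 semitones makes it diminished.

diminished fifth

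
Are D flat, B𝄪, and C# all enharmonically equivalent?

Db = pitch class 1 and B## = pitch class 1 and C# = pitch class 1 — the same pitch class, so they are enharmonic equivalents.

Yes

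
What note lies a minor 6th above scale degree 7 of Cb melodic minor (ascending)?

Gb

Scale degree 7 of Cb melodic minor (ascending) is Bb.
A minor sixth (8 semitones) above Bb lands on the letter G, giving Gb.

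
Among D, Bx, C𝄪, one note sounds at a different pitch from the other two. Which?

B##

In 12-tone equal temperament, enharmonic equivalents share a pitch class. D is pitch class 2; B## is pitch class 1; C## is pitch class 2.
D and C## share pitch class 2, while B## is pitch class 1.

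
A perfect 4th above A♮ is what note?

A fourth above A lands on the letter D.
A perfect fourth spans 5 semitones, so A moves to pitch class 2. On the letter D that is D.

D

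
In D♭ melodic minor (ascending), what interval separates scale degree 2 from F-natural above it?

major second

Scale degree 2 of Db melodic minor (ascending) is Eb.
Eb up to F: letters E→F make it a second; 2 semitones makes it major.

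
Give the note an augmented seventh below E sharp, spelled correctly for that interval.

F

A seventh below E lands on the letter F.
An augmented seventh spans 12 semitones, so E# moves to pitch class 5. On the letter F that is F.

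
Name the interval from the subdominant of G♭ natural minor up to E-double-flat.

The subdominant of Gb natural minor is Cb.
Cb up to Ebb: letters C→E make it a third; 3 semitones makes it minor.

minor third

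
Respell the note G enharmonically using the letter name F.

F##

Plain F sits 2 semitones below G, so on the letter F the same pitch needs a double sharp: F##.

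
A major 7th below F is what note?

F down a major seventh is Gb, so the target letter is G.
From F, a major seventh is 11 semitones down: Gb.

Gb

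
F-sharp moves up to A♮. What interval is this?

The letter names run F→A, a span of 2 letter steps, so the interval is some kind of third.
F# to A is 3 semitones. A major third is 4, so 3 makes it minor.

minor third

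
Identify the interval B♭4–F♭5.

The letter names run B→F, a span of 4 letter steps, so the interval is some kind of fifth.
Bb to Fb is 6 semitones. A perfect fifth is 7, so 6 makes it diminished.

diminished fifth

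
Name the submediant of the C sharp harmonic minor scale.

A

Degree 6 takes the letter 5 steps above C, which is A.
In harmonic minor, degree 6 sits 8 semitones above the tonic. C# + 8 semitones is pitch class 9, spelled on A as A.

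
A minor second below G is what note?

F#

G down a major second is F, so the target letter is F.
From G, a minor second is 1 semitone down: F#.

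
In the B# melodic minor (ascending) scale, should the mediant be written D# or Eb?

D#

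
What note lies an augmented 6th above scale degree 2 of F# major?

E##

Scale degree 2 of F# major is G#.
An augmented sixth (10 semitones) above G# lands on the letter E, giving E##.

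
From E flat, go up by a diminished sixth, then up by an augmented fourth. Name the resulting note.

Fb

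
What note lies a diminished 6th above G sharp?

Eb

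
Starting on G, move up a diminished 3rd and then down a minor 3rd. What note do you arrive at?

Gb

A diminished third up from G is Bbb (letter B, 2 semitones up).
A minor third down from Bbb is Gb (letter G, 3 semitones down).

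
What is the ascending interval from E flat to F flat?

minor second

The letter names run E→F, a span of 1 letter step, so the interval is some kind of second.
Eb to Fb is 1 semitone. A major second is 2, so 1 makes it minor.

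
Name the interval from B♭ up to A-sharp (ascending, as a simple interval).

augmented seventh

The letter names run B→A, a span of 6 letter steps, so the interval is some kind of seventh.
Bb to A# is 12 semitones. A major seventh is 11, so 12 makes it augmented.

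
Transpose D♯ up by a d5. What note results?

D up a perfect fifth is A, so the target letter is A.
From D#, a diminished fifth is 6 semitones up: A.

A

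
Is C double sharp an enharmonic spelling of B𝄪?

Two spellings are enharmonically equivalent only if they share a pitch class.
Here C## → 2, B## → 1; 1 ≠ 2, so they are not.

No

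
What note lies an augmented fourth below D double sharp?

A#

A fourth below D lands on the letter A.
An augmented fourth spans 6 semitones, so D## moves to pitch class 10. On the letter A that is A#.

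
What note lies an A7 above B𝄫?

B up a major seventh is A#, so the target letter is A.
From Bbb, an augmented seventh is 12 semitones up: A.

A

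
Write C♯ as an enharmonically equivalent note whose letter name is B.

Plain B sits 2 semitones below C#, so on the letter B the same pitch needs a double sharp: B##.

B##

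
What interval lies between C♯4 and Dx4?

augmented second

The letter names run C→D, a span of 1 letter step, so the interval is some kind of second.
C# to D## is 3 semitones. A major second is 2, so 3 makes it augmented.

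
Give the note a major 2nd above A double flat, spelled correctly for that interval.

Bbb

A up a major second is B, so the target letter is B.
From Abb, a major second is 2 semitones up: Bbb.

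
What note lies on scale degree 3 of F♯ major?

A#

The F# major scale runs F# G# A# B C# D# E#.
Degree 3 is A#.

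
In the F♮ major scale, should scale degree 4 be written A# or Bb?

Bb

Each scale degree takes a distinct letter name. Degree 4 of a scale on F must use the letter B.
Bb and A# are enharmonically the same pitch, but only Bb uses the letter B, so it is the correct spelling here.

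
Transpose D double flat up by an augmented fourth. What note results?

Gb

D up a perfect fourth is G, so the target letter is G.
From Dbb, an augmented fourth is 6 semitones up: Gb.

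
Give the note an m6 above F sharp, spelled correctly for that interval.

D

F up a major sixth is D, so the target letter is D.
From F#, a minor sixth is 8 semitones up: D.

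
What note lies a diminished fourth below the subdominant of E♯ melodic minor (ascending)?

The subdominant of E# melodic minor (ascending) is A#.
A diminished fourth (4 semitones) below A# lands on the letter E, giving E##.

E##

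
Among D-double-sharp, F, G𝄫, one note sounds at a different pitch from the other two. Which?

D##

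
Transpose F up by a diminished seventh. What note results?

A seventh above F lands on the letter E.
A diminished seventh spans 9 semitones, so F moves to pitch class 2. On the letter E that is Ebb.

Ebb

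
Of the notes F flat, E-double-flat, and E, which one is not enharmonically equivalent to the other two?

Ebb

In 12-tone equal temperament, enharmonic equivalents share a pitch class. Fb is pitch class 4; Ebb is pitch class 2; E is pitch class 4.
Fb and E share pitch class 4, while Ebb is pitch class 2.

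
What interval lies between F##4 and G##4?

Counting letters F–G gives a second.
F##→G## = 2 semitones, exactly the major second.

major second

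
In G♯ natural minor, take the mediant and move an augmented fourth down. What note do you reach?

The mediant of G# natural minor is B.
An augmented fourth (6 semitones) below B lands on the letter F, giving F.

F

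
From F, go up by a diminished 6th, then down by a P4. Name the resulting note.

A diminished sixth up from F is Dbb (letter D, 7 semitones up).
A perfect fourth down from Dbb is Abb (letter A, 5 semitones down).

Abb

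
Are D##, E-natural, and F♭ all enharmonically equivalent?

D## = pitch class 4 and E = pitch class 4 and Fb = pitch class 4 — the same pitch class, so they are enharmonic equivalents.

Yes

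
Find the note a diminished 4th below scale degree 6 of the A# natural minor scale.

Scale degree 6 of A# natural minor is F#.
A diminished fourth (4 semitones) below F# lands on the letter C, giving C##.

C##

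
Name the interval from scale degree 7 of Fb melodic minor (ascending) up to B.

Scale degree 7 of Fb melodic minor (ascending) is Eb.
Eb up to B: letters E→B make it a fifth; 8 semitones makes it augmented.

augmented fifth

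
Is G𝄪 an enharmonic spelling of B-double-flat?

Yes

G## is pitch class 9; Bbb is pitch class 9.
All spellings map to pitch class 9, so they are enharmonically equivalent.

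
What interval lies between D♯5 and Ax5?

Counting letters D–E–F–G–A gives a fifth.
D#→A## = 8 semitones, 1 wider than the perfect fifth (7), so augmented.

augmented fifth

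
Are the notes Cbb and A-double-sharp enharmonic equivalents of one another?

Two spellings are enharmonically equivalent only if they share a pitch class.
Here Cbb → 10, A## → 11; 10 ≠ 11, so they are not.

No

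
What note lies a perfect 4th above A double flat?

A up a perfect fourth is D, so the target letter is D.
From Abb, a perfect fourth is 5 semitones up: Dbb.

Dbb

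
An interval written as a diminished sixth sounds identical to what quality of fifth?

A diminished sixth spans 7 semitones.
A fifth spanning 7 semitones is perfect (the perfect fifth is 7).

perfect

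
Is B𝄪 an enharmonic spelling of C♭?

B## is pitch class 1; Cb is pitch class 11.
The pitch classes differ (1 vs. 11), so they are not enharmonic equivalents.

No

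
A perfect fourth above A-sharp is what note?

A fourth above A lands on the letter D.
A perfect fourth spans 5 semitones, so A# moves to pitch class 3. On the letter D that is D#.

D#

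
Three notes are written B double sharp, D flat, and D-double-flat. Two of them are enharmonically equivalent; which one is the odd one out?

Dbb

In 12-tone equal temperament, enharmonic equivalents share a pitch class. B## is pitch class 1; Db is pitch class 1; Dbb is pitch class 0.
B## and Db share pitch class 1, while Dbb is pitch class 0.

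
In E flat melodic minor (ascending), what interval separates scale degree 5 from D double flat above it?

Scale degree 5 of Eb melodic minor (ascending) is Bb.
Bb up to Dbb: letters B→D make it a third; 2 semitones makes it diminished.

diminished third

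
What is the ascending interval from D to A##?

doubly augmented fifth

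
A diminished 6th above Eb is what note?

Cbb

A sixth above E lands on the letter C.
A diminished sixth spans 7 semitones, so Eb moves to pitch class 10. On the letter C that is Cbb.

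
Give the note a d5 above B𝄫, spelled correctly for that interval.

Fbb

A fifth above B lands on the letter F.
A diminished fifth spans 6 semitones, so Bbb moves to pitch class 3. On the letter F that is Fbb.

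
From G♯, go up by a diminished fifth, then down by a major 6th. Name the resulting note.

A diminished fifth up from G# is D (letter D, 6 semitones up).
A major sixth down from D is F (letter F, 9 semitones down).

F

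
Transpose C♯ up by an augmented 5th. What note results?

C up a perfect fifth is G, so the target letter is G.
From C#, an augmented fifth is 8 semitones up: G##.

G##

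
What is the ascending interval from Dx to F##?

minor third

Counting letters D–E–F gives a third.
D##→F## = 3 semitones, 1 narrower than the major third (4), so minor.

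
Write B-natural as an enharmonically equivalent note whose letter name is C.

Cb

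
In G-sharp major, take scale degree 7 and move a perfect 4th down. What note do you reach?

Scale degree 7 of G# major is F##.
A perfect fourth (5 semitones) below F## lands on the letter C, giving C##.

C##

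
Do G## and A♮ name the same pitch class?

G## = pitch class 9 and A = pitch class 9 — the same pitch class, so they are enharmonic equivalents.

Yes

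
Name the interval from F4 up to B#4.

doubly augmented fourth

Counting letters F–G–A–B gives a fourth.
F→B# = 7 semitones, 2 wider than the perfect fourth (5), so doubly augmented.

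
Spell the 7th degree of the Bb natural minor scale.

Ab

The Bb natural minor scale runs Bb C Db Eb F Gb Ab.
Degree 7 is Ab.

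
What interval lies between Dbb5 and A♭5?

augmented fifth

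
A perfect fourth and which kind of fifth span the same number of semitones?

A perfect fourth spans 5 semitones.
A fifth spanning 5 semitones is doubly diminished (the perfect fifth is 7).

doubly diminished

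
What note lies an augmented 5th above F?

C#

F up a perfect fifth is C, so the target letter is C.
From F, an augmented fifth is 8 semitones up: C#.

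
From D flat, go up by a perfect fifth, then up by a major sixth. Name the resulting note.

A perfect fifth up from Db is Ab (letter A, 7 semitones up).
A major sixth up from Ab is F (letter F, 9 semitones up).

F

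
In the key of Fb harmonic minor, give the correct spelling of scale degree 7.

Eb

Degree 7 takes the letter 6 steps above F, which is E.
In harmonic minor, degree 7 sits 11 semitones above the tonic. Fb + 11 semitones is pitch class 3, spelled on E as Eb.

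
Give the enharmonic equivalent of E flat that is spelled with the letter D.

D#

Eb is pitch class 3. The letter D alone is pitch class 2.
To reach pitch class 3 from D requires an offset of +1 semitone, i.e. sharp: D#.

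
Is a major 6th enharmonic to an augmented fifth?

A major sixth spans 9 semitones; an augmented fifth spans 8.
The spans differ, so they are not enharmonic equivalents.

No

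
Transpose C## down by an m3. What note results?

C down a major third is Ab, so the target letter is A.
From C##, a minor third is 3 semitones down: A##.

A##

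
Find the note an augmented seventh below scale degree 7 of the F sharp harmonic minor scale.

Scale degree 7 of F# harmonic minor is E#.
An augmented seventh (12 semitones) below E# lands on the letter F, giving F.

F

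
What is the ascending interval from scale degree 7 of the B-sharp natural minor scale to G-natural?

diminished seventh

Scale degree 7 of B# natural minor is A#.
A# up to G: letters A→G make it a seventh; 9 semitones makes it diminished.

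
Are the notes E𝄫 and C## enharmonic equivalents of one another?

Yes

Ebb = pitch class 2 and C## = pitch class 2 — the same pitch class, so they are enharmonic equivalents.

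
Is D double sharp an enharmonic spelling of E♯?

No

D## is pitch class 4; E# is pitch class 5.
The pitch classes differ (4 vs. 5), so they are not enharmonic equivalents.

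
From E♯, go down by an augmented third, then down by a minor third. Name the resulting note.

An augmented third down from E# is C (letter C, 5 semitones down).
A minor third down from C is A (letter A, 3 semitones down).

A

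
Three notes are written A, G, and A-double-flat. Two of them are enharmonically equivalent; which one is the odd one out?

A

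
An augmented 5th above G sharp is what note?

A fifth above G lands on the letter D.
An augmented fifth spans 8 semitones, so G# moves to pitch class 4. On the letter D that is D##.

D##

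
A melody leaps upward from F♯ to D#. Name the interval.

Counting letters F–G–A–B–C–D gives a sixth.
F#→D# = 9 semitones, exactly the major sixth.

major sixth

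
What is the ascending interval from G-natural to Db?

diminished fifth

The letter names run G→D, a span of 4 letter steps, so the interval is some kind of fifth.
G to Db is 6 semitones. A perfect fifth is 7, so 6 makes it diminished.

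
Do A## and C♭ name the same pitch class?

A## = pitch class 11 and Cb = pitch class 11 — the same pitch class, so they are enharmonic equivalents.

Yes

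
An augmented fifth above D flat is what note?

D up a perfect fifth is A, so the target letter is A.
From Db, an augmented fifth is 8 semitones up: A.

A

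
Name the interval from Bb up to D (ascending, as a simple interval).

major third

The letter names run B→D, a span of 2 letter steps, so the interval is some kind of third.
Bb to D is 4 semitones. A major third is 4, so 4 makes it major.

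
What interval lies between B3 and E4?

The letter names run B→E, a span of 3 letter steps, so the interval is some kind of fourth.
B to E is 5 semitones. A perfect fourth is 5, so 5 makes it perfect.

perfect fourth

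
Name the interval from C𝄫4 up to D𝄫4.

The letter names run C→D, a span of 1 letter step, so the interval is some kind of second.
Cbb to Dbb is 2 semitones. A major second is 2, so 2 makes it major.

major second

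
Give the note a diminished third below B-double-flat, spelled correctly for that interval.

G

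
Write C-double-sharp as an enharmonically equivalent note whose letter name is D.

D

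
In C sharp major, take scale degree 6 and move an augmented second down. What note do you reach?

G

Scale degree 6 of C# major is A#.
An augmented second (3 semitones) below A# lands on the letter G, giving G.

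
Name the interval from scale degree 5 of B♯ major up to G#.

minor second

Scale degree 5 of B# major is F##.
F## up to G#: letters F→G make it a second; 1 semitone makes it minor.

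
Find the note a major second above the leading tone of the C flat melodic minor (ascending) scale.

The leading tone of Cb melodic minor (ascending) is Bb.
A major second (2 semitones) above Bb lands on the letter C, giving C.

C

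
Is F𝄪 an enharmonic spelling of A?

F## is pitch class 7; A is pitch class 9.
The pitch classes differ (7 vs. 9), so they are not enharmonic equivalents.

No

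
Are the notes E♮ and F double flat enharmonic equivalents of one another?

Two spellings are enharmonically equivalent only if they share a pitch class.
Here E → 4, Fbb → 3; 3 ≠ 4, so they are not.

No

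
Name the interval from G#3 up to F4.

diminished seventh

The letter names run G→F, a span of 6 letter steps, so the interval is some kind of seventh.
G# to F is 9 semitones. A major seventh is 11, so 9 makes it diminished.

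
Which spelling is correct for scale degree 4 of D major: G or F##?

Each scale degree takes a distinct letter name. Degree 4 of a scale on D must use the letter G.
G and F## are enharmonically the same pitch, but only G uses the letter G, so it is the correct spelling here.

G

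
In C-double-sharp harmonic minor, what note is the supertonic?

The C## harmonic minor scale runs C## D## E# F## G## A# B##.
Degree 2 is D##.

D##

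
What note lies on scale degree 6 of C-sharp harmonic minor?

Degree 6 takes the letter 5 steps above C, which is A.
In harmonic minor, degree 6 sits 8 semitones above the tonic. C# + 8 semitones is pitch class 9, spelled on A as A.

A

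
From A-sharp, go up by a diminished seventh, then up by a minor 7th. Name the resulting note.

A diminished seventh up from A# is G (letter G, 9 semitones up).
A minor seventh up from G is F (letter F, 10 semitones up).

F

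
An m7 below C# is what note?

A seventh below C lands on the letter D.
A minor seventh spans 10 semitones, so C# moves to pitch class 3. On the letter D that is D#.

D#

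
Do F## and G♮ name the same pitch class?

F## = pitch class 7 and G = pitch class 7 — the same pitch class, so they are enharmonic equivalents.

Yes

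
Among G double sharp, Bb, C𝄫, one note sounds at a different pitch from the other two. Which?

G##

In 12-tone equal temperament, enharmonic equivalents share a pitch class. G## is pitch class 9; Bb is pitch class 10; Cbb is pitch class 10.
Bb and Cbb share pitch class 10, while G## is pitch class 9.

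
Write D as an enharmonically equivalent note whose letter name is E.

D is pitch class 2. The letter E alone is pitch class 4.
To reach pitch class 2 from E requires an offset of -2 semitones, i.e. double flat: Ebb.

Ebb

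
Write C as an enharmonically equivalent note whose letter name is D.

Dbb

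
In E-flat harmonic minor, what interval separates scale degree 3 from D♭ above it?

Scale degree 3 of Eb harmonic minor is Gb.
Gb up to Db: letters G→D make it a fifth; 7 semitones makes it perfect.

perfect fifth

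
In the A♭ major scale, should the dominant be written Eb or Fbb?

Eb

Each scale degree takes a distinct letter name. Degree 5 of a scale on A must use the letter E.
Eb and Fbb are enharmonically the same pitch, but only Eb uses the letter E, so it is the correct spelling here.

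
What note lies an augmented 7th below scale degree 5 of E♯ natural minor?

Scale degree 5 of E# natural minor is B#.
An augmented seventh (12 semitones) below B# lands on the letter C, giving C.

C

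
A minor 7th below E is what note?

F#

E down a major seventh is F, so the target letter is F.
From E, a minor seventh is 10 semitones down: F#.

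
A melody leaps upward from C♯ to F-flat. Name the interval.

Counting letters C–D–E–F gives a fourth.
C#→Fb = 3 semitones, 2 narrower than the perfect fourth (5), so doubly diminished.

doubly diminished fourth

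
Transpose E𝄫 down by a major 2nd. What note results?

E down a major second is D, so the target letter is D.
From Ebb, a major second is 2 semitones down: Dbb.

Dbb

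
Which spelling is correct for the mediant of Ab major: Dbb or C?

C

Each scale degree takes a distinct letter name. Degree 3 of a scale on A must use the letter C.
C and Dbb are enharmonically the same pitch, but only C uses the letter C, so it is the correct spelling here.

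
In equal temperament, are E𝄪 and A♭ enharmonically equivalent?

Two spellings are enharmonically equivalent only if they share a pitch class.
Here E## → 6, Ab → 8; 6 ≠ 8, so they are not.

No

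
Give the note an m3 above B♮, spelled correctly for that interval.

D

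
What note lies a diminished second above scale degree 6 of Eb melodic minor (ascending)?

Scale degree 6 of Eb melodic minor (ascending) is C.
A diminished second (0 semitones) above C lands on the letter D, giving Dbb.

Dbb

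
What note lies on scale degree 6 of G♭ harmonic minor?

The Gb harmonic minor scale runs Gb Ab Bbb Cb Db Ebb F.
Degree 6 is Ebb.

Ebb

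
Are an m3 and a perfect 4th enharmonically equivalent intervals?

No

A minor third spans 3 semitones; a perfect fourth spans 5.
The spans differ, so they are not enharmonic equivalents.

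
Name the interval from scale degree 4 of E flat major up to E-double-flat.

Scale degree 4 of Eb major is Ab.
Ab up to Ebb: letters A→E make it a fifth; 6 semitones makes it diminished.

diminished fifth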